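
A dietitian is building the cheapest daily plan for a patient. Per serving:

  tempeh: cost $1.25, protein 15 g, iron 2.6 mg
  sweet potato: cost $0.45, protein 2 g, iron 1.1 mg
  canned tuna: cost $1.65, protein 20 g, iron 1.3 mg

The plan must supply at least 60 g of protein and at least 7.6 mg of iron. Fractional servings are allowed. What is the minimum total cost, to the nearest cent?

Two binding constraints pin down two serving amounts, so the optimal mix uses at most two foods. The candidates are each food alone (scaled to the tighter of protein/iron) and each pair with both constraints tight.
tempeh only: max(60/15, 7.6/2.6) = 4 servings → $5.00.
sweet potato only: max(60/2, 7.6/1.1) = 30 servings → $13.50.
canned tuna only: max(60/20, 7.6/1.3) = 5.846 servings → $9.65.
tempeh + sweet potato with both targets exact would need a negative amount; discard.
tempeh + canned tuna with both tight: 2.277 servings and 1.292 servings → $4.98.
sweet potato + canned tuna with both tight: 3.814 servings and 2.619 servings → $6.04.
So the least-cost plan costs $4.98.

$4.98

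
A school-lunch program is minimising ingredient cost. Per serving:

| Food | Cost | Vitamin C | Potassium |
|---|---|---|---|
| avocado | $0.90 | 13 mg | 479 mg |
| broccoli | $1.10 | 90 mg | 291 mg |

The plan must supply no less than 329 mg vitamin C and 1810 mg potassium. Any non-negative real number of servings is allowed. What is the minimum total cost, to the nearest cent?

A basic optimal solution has at most two foods positive. Try each food alone and each pair with both targets met exactly.
avocado only: max(329/13, 1810/479) = 25.31 servings → $22.78.
broccoli only: max(329/90, 1810/291) = 6.22 servings → $6.84.
avocado + broccoli with both tight: 1.708 servings and 3.409 servings → $5.29.
The minimum over all feasible corners is $5.29.

$5.29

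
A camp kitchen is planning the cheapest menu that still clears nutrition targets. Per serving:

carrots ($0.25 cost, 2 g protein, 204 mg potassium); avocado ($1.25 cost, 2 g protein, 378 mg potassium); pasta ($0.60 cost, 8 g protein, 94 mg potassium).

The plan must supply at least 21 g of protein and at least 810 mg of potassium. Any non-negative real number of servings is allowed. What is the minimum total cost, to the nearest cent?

At the optimum either one food covers both requirements or two foods hit both targets exactly; no other combination can be cheaper.
carrots only: max(21/2, 810/204) = 10.5 servings → $2.62.
avocado only: max(21/2, 810/378) = 10.5 servings → $13.12.
pasta only: max(21/8, 810/94) = 8.617 servings → $5.17.
carrots + avocado: the both-tight solution has a negative serving — not a feasible corner.
carrots + pasta with both tight: 3.12 servings and 1.845 servings → $1.89.
avocado + pasta with both tight: 1.589 servings and 2.228 servings → $3.32.
So the least-cost plan costs $1.89.

$1.89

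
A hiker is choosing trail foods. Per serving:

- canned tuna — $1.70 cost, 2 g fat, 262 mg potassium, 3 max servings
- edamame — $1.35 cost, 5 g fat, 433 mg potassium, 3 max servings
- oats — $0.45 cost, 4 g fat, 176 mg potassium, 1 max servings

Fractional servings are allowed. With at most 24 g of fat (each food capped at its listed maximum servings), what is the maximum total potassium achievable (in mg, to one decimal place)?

2217.0 mg

Potassium per g fat: canned tuna 131, edamame 86.6, oats 44.
Take 3 servings of canned tuna: uses 6 g fat, +786.0 mg potassium (running total 786.0 mg).
Take 3 servings of edamame: uses 15 g fat, +1299.0 mg potassium (running total 2085.0 mg).
Take 0.75 servings of oats: uses 3 g fat, +132.0 mg potassium (running total 2217.0 mg).
Filling greedily by potassium-per-g fat is optimal for one linear limit, giving 2217.0 mg.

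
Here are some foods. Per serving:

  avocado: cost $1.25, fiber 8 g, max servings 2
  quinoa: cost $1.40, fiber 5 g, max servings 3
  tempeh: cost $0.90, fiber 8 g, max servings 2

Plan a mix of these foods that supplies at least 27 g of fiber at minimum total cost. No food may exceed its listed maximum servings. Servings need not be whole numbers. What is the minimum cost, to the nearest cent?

$3.52

Cost per g of fiber: tempeh $0.1125, avocado $0.1562, quinoa $0.2800.
Take 2 servings of tempeh: +16.0 g fiber for $1.80 (total $1.80, still need 11.0 g).
Take 1.375 servings of avocado: +11.0 g fiber for $1.72 (total $3.52, still need 0.0 g).
Greedy by cheapest-per-g is optimal for a single linear constraint, so the minimum cost is $3.52.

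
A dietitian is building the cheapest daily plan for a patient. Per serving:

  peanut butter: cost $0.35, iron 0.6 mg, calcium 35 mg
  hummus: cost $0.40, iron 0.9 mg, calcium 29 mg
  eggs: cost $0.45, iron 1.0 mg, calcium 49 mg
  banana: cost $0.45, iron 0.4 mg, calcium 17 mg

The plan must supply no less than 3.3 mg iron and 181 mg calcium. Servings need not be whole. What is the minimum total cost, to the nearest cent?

Check every corner: each single food scaled to meet both minima, and each pair solved so both constraints bind.
peanut butter only: max(3.3/0.6, 181/35) = 5.5 servings → $1.93.
hummus only: max(3.3/0.9, 181/29) = 6.241 servings → $2.50.
eggs only: max(3.3/1.0, 181/49) = 3.694 servings → $1.66.
banana only: max(3.3/0.4, 181/17) = 10.65 servings → $4.79.
peanut butter + hummus with both tight: 4.766 servings and 0.4894 servings → $1.86.
peanut butter + eggs with both tight: 3.446 servings and 1.232 servings → $1.76.
peanut butter + banana with both tight: 4.289 servings and 1.816 servings → $2.32.
hummus + eggs: the both-tight solution has a negative serving — not a feasible corner.
hummus + banana: intersection lies outside the first quadrant.
eggs + banana with both targets exact would need a negative amount; discard.
The minimum over all feasible corners is $1.66.

$1.66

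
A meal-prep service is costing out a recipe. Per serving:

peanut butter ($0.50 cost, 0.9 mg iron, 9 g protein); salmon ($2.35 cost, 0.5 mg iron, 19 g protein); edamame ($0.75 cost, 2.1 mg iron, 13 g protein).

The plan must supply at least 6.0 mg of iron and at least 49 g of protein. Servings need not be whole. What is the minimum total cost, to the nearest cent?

$2.76

peanut butter only: max(6.0/0.9, 49/9) = 6.667 servings → $3.33.
salmon only: max(6.0/0.5, 49/19) = 12 servings → $28.20.
edamame only: max(6.0/2.1, 49/13) = 3.769 servings → $2.83.
peanut butter + salmon with both targets exact would need a negative amount; discard.
peanut butter + edamame with both tight: 3.458 servings and 1.375 servings → $2.76.
salmon + edamame with both tight: 0.7455 servings and 2.68 servings → $3.76.
Cheapest feasible corner: $2.76.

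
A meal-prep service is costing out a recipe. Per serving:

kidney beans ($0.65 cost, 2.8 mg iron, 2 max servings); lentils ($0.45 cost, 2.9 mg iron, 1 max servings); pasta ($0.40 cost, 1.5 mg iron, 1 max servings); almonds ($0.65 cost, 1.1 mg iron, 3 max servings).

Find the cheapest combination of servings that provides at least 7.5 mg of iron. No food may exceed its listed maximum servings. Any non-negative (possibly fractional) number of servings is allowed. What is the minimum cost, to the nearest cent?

$1.52

Cost per mg of iron: lentils $0.1552, kidney beans $0.2321, pasta $0.2667, almonds $0.5909.
Take 1 serving of lentils: +2.9 mg iron for $0.45 (total $0.45, still need 4.6 mg).
Take 1.643 servings of kidney beans: +4.6 mg iron for $1.07 (total $1.52, still need 0.0 mg).
Greedy by cheapest-per-mg is optimal for a single linear constraint, so the minimum cost is $1.52.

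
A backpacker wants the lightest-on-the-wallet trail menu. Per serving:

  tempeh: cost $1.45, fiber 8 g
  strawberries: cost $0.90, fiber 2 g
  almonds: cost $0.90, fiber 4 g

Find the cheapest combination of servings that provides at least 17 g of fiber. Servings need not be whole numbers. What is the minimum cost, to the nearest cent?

$3.08

Cost per g of fiber: tempeh $0.1812, almonds $0.2250, strawberries $0.4500.
With no serving limits, use only tempeh: 17 g / 8 g = 2.125 servings × $1.45 = $3.08.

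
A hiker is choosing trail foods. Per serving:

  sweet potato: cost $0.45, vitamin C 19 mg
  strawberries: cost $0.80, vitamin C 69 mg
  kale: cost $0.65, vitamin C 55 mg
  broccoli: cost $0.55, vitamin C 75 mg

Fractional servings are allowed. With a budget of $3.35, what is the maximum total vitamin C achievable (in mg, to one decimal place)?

456.8 mg

Vitamin C per dollar: broccoli 136.4, strawberries 86.25, kale 84.62, sweet potato 42.22.
With no serving limits, spend the whole cost allowance on broccoli: $3.35 / $0.55 × 75 mg = 456.8 mg.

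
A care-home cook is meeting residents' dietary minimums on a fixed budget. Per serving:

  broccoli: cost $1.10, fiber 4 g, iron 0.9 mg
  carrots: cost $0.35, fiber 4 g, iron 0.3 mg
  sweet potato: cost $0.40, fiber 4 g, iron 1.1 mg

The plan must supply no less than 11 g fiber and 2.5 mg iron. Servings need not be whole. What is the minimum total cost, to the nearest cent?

For a min-cost LP with two ≥-constraints, a basic feasible solution has at most two positive variables.
broccoli only: max(11/4, 2.5/0.9) = 2.778 servings → $3.06.
carrots only: max(11/4, 2.5/0.3) = 8.333 servings → $2.92.
sweet potato only: max(11/4, 2.5/1.1) = 2.75 servings → $1.10.
broccoli + carrots: the both-tight solution has a negative serving — not a feasible corner.
broccoli + sweet potato with both tight: 2.625 servings and 0.125 servings → $2.94.
carrots + sweet potato with both tight: 0.6562 servings and 2.094 servings → $1.07.
The minimum over all feasible corners is $1.07.

$1.07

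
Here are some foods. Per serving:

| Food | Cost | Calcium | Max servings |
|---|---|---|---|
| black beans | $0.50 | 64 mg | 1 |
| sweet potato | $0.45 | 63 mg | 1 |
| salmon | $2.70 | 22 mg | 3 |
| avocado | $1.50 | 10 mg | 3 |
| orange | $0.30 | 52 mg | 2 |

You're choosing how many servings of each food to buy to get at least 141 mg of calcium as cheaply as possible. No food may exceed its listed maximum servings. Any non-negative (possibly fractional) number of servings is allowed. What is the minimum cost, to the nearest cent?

Cost per mg of calcium: orange $0.0058, sweet potato $0.0071, black beans $0.0078, salmon $0.1227, avocado $0.1500.
Take 2 servings of orange: +104.0 mg calcium for $0.60 (total $0.60, still need 37.0 mg).
Take 0.5873 servings of sweet potato: +37.0 mg calcium for $0.26 (total $0.86, still need 0.0 mg).
Filling from the cheapest source first is optimal under one linear minimum: $0.86.

$0.86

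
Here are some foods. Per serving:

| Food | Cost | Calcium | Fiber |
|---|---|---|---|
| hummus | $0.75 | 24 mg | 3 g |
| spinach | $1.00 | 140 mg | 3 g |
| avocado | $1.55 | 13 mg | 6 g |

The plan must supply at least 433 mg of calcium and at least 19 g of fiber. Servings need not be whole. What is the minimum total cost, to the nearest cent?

$5.36

For a min-cost LP with two ≥-constraints, a basic feasible solution has at most two positive variables.
hummus only: max(433/24, 19/3) = 18.04 servings → $13.53.
spinach only: max(433/140, 19/3) = 6.333 servings → $6.33.
avocado only: max(433/13, 19/6) = 33.31 servings → $51.63.
hummus + spinach with both tight: 3.911 servings and 2.422 servings → $5.36.
hummus + avocado: intersection lies outside the first quadrant.
spinach + avocado with both tight: 2.935 servings and 1.699 servings → $5.57.
Cheapest feasible corner: $5.36.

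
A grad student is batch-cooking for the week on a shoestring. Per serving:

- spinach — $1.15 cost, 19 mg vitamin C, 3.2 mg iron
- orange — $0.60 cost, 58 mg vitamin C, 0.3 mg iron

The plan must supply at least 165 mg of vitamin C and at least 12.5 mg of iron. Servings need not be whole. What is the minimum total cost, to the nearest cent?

$5.29

Two binding constraints pin down two serving amounts, so the optimal mix uses at most two foods. The candidates are each food alone (scaled to the tighter of vitamin C/iron) and each pair with both constraints tight.
spinach only: max(165/19, 12.5/3.2) = 8.684 servings → $9.99.
orange only: max(165/58, 12.5/0.3) = 41.67 servings → $25.00.
spinach + orange with both tight: 3.755 servings and 1.615 servings → $5.29.
The minimum over all feasible corners is $5.29.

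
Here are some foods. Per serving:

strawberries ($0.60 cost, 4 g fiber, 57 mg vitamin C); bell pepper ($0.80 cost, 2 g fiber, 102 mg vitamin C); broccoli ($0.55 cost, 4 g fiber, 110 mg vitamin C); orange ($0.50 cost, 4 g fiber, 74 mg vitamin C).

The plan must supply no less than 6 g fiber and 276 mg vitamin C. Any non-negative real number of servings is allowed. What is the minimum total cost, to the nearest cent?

$1.38

For a min-cost LP with two ≥-constraints, a basic feasible solution has at most two positive variables.
strawberries only: max(6/4, 276/57) = 4.842 servings → $2.91.
bell pepper only: max(6/2, 276/102) = 3 servings → $2.40.
broccoli only: max(6/4, 276/110) = 2.509 servings → $1.38.
orange only: max(6/4, 276/74) = 3.73 servings → $1.86.
strawberries + bell pepper with both tight: 0.2041 servings and 2.592 servings → $2.20.
strawberries + broccoli: the both-tight solution has a negative serving — not a feasible corner.
strawberries + orange: intersection lies outside the first quadrant.
bell pepper + broccoli with both tight: 2.362 servings and 0.3191 servings → $2.06.
bell pepper + orange with both tight: 2.538 servings and 0.2308 servings → $2.15.
broccoli + orange: the both-tight solution has a negative serving — not a feasible corner.
Cheapest feasible corner: $1.38.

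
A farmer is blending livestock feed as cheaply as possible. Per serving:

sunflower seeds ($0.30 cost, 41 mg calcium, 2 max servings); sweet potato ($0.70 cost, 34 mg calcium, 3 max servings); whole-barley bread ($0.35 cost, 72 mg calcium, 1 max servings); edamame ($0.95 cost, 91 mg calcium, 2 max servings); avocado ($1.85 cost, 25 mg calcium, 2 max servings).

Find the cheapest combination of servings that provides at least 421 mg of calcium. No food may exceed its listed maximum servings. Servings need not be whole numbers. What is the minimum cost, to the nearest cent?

Cost per mg of calcium: whole-barley bread $0.0049, sunflower seeds $0.0073, edamame $0.0104, sweet potato $0.0206, avocado $0.0740.
Take 1 serving of whole-barley bread: +72.0 mg calcium for $0.35 (total $0.35, still need 349.0 mg).
Take 2 servings of sunflower seeds: +82.0 mg calcium for $0.60 (total $0.95, still need 267.0 mg).
Take 2 servings of edamame: +182.0 mg calcium for $1.90 (total $2.85, still need 85.0 mg).
Take 2.5 servings of sweet potato: +85.0 mg calcium for $1.75 (total $4.60, still need 0.0 mg).
Greedy by cheapest-per-mg is optimal for a single linear constraint, so the minimum cost is $4.60.

$4.60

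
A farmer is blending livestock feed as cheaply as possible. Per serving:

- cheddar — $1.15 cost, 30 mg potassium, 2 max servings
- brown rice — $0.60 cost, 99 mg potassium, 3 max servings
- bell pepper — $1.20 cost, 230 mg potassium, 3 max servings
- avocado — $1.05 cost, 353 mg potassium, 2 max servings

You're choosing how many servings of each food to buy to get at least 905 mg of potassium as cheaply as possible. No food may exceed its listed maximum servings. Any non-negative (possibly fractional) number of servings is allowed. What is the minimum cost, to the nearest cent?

Cost per mg of potassium: avocado $0.0030, bell pepper $0.0052, brown rice $0.0061, cheddar $0.0383.
Take 2 servings of avocado: +706.0 mg potassium for $2.10 (total $2.10, still need 199.0 mg).
Take 0.8652 servings of bell pepper: +199.0 mg potassium for $1.04 (total $3.14, still need 0.0 mg).
Greedy by cheapest-per-mg is optimal for a single linear constraint, so the minimum cost is $3.14.

$3.14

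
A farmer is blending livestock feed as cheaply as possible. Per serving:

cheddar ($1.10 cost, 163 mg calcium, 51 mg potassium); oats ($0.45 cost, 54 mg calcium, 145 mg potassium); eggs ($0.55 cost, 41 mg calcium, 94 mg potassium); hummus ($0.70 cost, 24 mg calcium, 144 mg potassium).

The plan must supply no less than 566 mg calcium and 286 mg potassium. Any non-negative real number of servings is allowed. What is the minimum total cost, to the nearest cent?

Two binding constraints pin down two serving amounts, so the optimal mix uses at most two foods. The candidates are each food alone (scaled to the tighter of calcium/potassium) and each pair with both constraints tight.
cheddar only: max(566/163, 286/51) = 5.608 servings → $6.17.
oats only: max(566/54, 286/145) = 10.48 servings → $4.72.
eggs only: max(566/41, 286/94) = 13.8 servings → $7.59.
hummus only: max(566/24, 286/144) = 23.58 servings → $16.51.
cheddar + oats with both tight: 3.191 servings and 0.8502 servings → $3.89.
cheddar + eggs with both tight: 3.135 servings and 1.342 servings → $4.19.
cheddar + hummus with both tight: 3.355 servings and 0.7979 servings → $4.25.
oats + eggs with both targets exact would need a negative amount; discard.
oats + hummus: the both-tight solution has a negative serving — not a feasible corner.
eggs + hummus: the both-tight solution has a negative serving — not a feasible corner.
The minimum over all feasible corners is $3.89.

$3.89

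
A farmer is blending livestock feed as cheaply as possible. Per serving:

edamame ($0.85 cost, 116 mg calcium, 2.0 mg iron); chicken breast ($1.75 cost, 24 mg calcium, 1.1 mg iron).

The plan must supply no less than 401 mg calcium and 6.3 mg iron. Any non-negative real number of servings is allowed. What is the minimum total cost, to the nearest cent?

With two linear requirements the optimum uses one or two foods; enumerate the corners.
edamame only: max(401/116, 6.3/2.0) = 3.457 servings → $2.94.
chicken breast only: max(401/24, 6.3/1.1) = 16.71 servings → $29.24.
edamame + chicken breast: intersection lies outside the first quadrant.
Cheapest feasible corner: $2.94.

$2.94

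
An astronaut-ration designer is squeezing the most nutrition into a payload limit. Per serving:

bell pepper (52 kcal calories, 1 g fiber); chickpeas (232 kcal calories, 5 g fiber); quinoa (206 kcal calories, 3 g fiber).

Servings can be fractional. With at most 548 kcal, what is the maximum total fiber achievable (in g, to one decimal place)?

Fiber per kcal: chickpeas 0.02155, bell pepper 0.01923, quinoa 0.01456.
With no serving limits, spend the whole calories allowance on chickpeas: 548 kcal / 232 kcal × 5 g = 11.8 g.

11.8 g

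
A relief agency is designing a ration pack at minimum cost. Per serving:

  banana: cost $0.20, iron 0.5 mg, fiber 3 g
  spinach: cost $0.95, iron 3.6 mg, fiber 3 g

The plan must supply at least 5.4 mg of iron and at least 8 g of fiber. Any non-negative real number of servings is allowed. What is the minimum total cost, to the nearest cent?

$1.52

banana only: max(5.4/0.5, 8/3) = 10.8 servings → $2.16.
spinach only: max(5.4/3.6, 8/3) = 2.667 servings → $2.53.
banana + spinach with both tight: 1.355 servings and 1.312 servings → $1.52.
Cheapest feasible corner: $1.52.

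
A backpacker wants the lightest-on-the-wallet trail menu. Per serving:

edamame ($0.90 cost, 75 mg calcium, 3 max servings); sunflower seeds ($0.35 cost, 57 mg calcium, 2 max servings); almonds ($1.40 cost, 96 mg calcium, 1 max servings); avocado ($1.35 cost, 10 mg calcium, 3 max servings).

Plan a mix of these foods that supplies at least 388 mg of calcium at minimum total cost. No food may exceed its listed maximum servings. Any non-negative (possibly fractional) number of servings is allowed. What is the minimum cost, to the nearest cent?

Cost per mg of calcium: sunflower seeds $0.0061, edamame $0.0120, almonds $0.0146, avocado $0.1350.
Take 2 servings of sunflower seeds: +114.0 mg calcium for $0.70 (total $0.70, still need 274.0 mg).
Take 3 servings of edamame: +225.0 mg calcium for $2.70 (total $3.40, still need 49.0 mg).
Take 0.5104 servings of almonds: +49.0 mg calcium for $0.71 (total $4.11, still need 0.0 mg).
Filling from the cheapest source first is optimal under one linear minimum: $4.11.

$4.11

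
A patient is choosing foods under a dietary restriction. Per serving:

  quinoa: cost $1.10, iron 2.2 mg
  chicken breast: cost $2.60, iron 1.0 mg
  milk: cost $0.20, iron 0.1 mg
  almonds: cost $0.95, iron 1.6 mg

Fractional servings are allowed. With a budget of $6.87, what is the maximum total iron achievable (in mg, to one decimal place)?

Iron per dollar: quinoa 2, almonds 1.684, milk 0.5, chicken breast 0.3846.
With no serving limits, spend the whole cost allowance on quinoa: $6.87 / $1.10 × 2.2 mg = 13.7 mg.

13.7 mg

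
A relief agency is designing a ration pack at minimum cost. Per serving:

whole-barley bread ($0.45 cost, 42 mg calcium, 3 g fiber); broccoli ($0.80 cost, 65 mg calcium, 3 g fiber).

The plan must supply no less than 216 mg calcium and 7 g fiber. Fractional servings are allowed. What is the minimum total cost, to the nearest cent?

This is a tiny linear program; its minimum lies at a vertex of the feasible set. List the vertices and price them.
whole-barley bread only: max(216/42, 7/3) = 5.143 servings → $2.31.
broccoli only: max(216/65, 7/3) = 3.323 servings → $2.66.
whole-barley bread + broccoli: the both-tight solution has a negative serving — not a feasible corner.
So the least-cost plan costs $2.31.

$2.31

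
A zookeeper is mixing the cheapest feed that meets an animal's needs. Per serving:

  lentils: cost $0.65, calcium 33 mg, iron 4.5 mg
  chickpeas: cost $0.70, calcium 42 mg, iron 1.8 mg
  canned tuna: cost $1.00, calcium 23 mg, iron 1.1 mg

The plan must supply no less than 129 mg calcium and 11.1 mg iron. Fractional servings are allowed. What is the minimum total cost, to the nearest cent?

Compare the cost at each extreme point of the feasible region.
lentils only: max(129/33, 11.1/4.5) = 3.909 servings → $2.54.
chickpeas only: max(129/42, 11.1/1.8) = 6.167 servings → $4.32.
canned tuna only: max(129/23, 11.1/1.1) = 10.09 servings → $10.09.
lentils + chickpeas with both tight: 1.806 servings and 1.653 servings → $2.33.
lentils + canned tuna with both tight: 1.688 servings and 3.188 servings → $4.28.
chickpeas + canned tuna: intersection lies outside the first quadrant.
Cheapest feasible corner: $2.33.

$2.33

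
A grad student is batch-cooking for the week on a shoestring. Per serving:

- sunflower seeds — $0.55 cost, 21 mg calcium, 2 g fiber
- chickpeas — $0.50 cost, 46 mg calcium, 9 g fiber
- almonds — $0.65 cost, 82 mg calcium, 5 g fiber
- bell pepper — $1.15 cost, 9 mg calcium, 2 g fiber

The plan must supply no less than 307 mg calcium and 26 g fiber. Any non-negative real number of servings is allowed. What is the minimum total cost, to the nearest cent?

A basic optimal solution has at most two foods positive. Try each food alone and each pair with both targets met exactly.
sunflower seeds only: max(307/21, 26/2) = 14.62 servings → $8.04.
chickpeas only: max(307/46, 26/9) = 6.674 servings → $3.34.
almonds only: max(307/82, 26/5) = 5.2 servings → $3.38.
bell pepper only: max(307/9, 26/2) = 34.11 servings → $39.23.
sunflower seeds + chickpeas: the both-tight solution has a negative serving — not a feasible corner.
sunflower seeds + almonds with both tight: 10.12 servings and 1.153 servings → $6.31.
sunflower seeds + bell pepper: intersection lies outside the first quadrant.
chickpeas + almonds with both tight: 1.175 servings and 3.085 servings → $2.59.
chickpeas + bell pepper with both targets exact would need a negative amount; discard.
almonds + bell pepper with both tight: 3.193 servings and 5.017 servings → $7.84.
The minimum over all feasible corners is $2.59.

$2.59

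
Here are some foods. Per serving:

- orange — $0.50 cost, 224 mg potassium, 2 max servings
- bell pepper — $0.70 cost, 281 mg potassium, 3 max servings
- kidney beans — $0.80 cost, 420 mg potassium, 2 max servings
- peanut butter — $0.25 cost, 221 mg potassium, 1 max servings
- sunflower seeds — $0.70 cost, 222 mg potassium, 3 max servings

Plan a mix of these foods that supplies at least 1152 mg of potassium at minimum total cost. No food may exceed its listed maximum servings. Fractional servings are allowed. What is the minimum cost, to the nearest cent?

Cost per mg of potassium: peanut butter $0.0011, kidney beans $0.0019, orange $0.0022, bell pepper $0.0025, sunflower seeds $0.0032.
Take 1 serving of peanut butter: +221.0 mg potassium for $0.25 (total $0.25, still need 931.0 mg).
Take 2 servings of kidney beans: +840.0 mg potassium for $1.60 (total $1.85, still need 91.0 mg).
Take 0.4062 servings of orange: +91.0 mg potassium for $0.20 (total $2.05, still need 0.0 mg).
Filling from the cheapest source first is optimal under one linear minimum: $2.05.

$2.05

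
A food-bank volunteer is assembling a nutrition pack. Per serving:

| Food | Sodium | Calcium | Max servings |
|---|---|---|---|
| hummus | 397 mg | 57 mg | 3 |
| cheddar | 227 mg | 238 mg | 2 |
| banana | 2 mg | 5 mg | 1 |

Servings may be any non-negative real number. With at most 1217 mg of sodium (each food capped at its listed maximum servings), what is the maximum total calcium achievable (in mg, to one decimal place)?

590.3 mg

Calcium per mg sodium: banana 2.5, cheddar 1.048, hummus 0.1436.
Take 1 serving of banana: uses 2 mg sodium, +5.0 mg calcium (running total 5.0 mg).
Take 2 servings of cheddar: uses 454 mg sodium, +476.0 mg calcium (running total 481.0 mg).
Take 1.917 servings of hummus: uses 761 mg sodium, +109.3 mg calcium (running total 590.3 mg).
Filling greedily by calcium-per-mg sodium is optimal for one linear limit, giving 590.3 mg.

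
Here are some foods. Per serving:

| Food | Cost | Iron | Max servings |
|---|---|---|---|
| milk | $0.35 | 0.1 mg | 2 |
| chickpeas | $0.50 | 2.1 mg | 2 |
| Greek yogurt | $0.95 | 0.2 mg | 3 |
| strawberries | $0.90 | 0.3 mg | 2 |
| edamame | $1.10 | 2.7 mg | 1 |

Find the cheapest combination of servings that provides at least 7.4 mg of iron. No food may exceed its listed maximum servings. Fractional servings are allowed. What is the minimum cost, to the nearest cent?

$3.60

Cost per mg of iron: chickpeas $0.2381, edamame $0.4074, strawberries $3.0000, milk $3.5000, Greek yogurt $4.7500.
Take 2 servings of chickpeas: +4.2 mg iron for $1.00 (total $1.00, still need 3.2 mg).
Take 1 serving of edamame: +2.7 mg iron for $1.10 (total $2.10, still need 0.5 mg).
Take 1.667 servings of strawberries: +0.5 mg iron for $1.50 (total $3.60, still need 0.0 mg).
Greedy by cheapest-per-mg is optimal for a single linear constraint, so the minimum cost is $3.60.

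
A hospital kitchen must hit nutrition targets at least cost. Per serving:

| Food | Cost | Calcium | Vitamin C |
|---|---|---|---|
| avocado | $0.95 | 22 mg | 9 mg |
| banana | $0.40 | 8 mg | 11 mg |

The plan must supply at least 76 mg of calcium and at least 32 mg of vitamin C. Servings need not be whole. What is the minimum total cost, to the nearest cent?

$3.29

The cheapest plan sits at a corner of the feasible region — with two constraints it uses at most two foods.
avocado only: max(76/22, 32/9) = 3.556 servings → $3.38.
banana only: max(76/8, 32/11) = 9.5 servings → $3.80.
avocado + banana with both tight: 3.412 servings and 0.1176 servings → $3.29.
So the least-cost plan costs $3.29.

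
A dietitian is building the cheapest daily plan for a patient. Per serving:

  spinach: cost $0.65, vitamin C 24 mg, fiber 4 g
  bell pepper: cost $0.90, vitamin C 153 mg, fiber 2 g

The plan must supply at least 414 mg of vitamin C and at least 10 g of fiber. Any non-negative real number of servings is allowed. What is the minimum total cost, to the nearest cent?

$3.07

For a min-cost LP with two ≥-constraints, a basic feasible solution has at most two positive variables.
spinach only: max(414/24, 10/4) = 17.25 servings → $11.21.
bell pepper only: max(414/153, 10/2) = 5 servings → $4.50.
spinach + bell pepper with both tight: 1.245 servings and 2.511 servings → $3.07.
So the least-cost plan costs $3.07.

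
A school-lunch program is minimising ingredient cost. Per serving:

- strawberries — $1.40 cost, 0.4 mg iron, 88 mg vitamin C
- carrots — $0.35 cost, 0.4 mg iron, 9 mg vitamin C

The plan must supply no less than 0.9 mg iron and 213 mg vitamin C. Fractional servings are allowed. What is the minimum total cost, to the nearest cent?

$3.39

The cheapest plan sits at a corner of the feasible region — with two constraints it uses at most two foods.
strawberries only: max(0.9/0.4, 213/88) = 2.42 servings → $3.39.
carrots only: max(0.9/0.4, 213/9) = 23.67 servings → $8.28.
strawberries + carrots: the both-tight solution has a negative serving — not a feasible corner.
So the least-cost plan costs $3.39.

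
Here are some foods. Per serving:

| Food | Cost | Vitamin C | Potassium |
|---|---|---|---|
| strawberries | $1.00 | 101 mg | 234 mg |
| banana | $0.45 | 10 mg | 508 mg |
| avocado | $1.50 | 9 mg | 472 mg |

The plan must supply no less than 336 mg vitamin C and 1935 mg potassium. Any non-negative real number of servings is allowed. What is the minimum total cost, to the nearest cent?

$4.16

Minimising a linear cost over {vitamin C ≥ 336, potassium ≥ 1935, servings ≥ 0} — the optimum is at a vertex, using one or two foods.
strawberries only: max(336/101, 1935/234) = 8.269 servings → $8.27.
banana only: max(336/10, 1935/508) = 33.6 servings → $15.12.
avocado only: max(336/9, 1935/472) = 37.33 servings → $56.00.
strawberries + banana with both tight: 3.091 servings and 2.385 servings → $4.16.
strawberries + avocado with both tight: 3.098 servings and 2.564 servings → $6.94.
banana + avocado: the both-tight solution has a negative serving — not a feasible corner.
The minimum over all feasible corners is $4.16.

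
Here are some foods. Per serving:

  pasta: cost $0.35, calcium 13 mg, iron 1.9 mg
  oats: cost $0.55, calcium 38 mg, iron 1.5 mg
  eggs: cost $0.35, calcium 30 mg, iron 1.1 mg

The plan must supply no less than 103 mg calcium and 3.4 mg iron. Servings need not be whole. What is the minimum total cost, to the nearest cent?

$1.20

With two linear requirements the optimum uses one or two foods; enumerate the corners.
pasta only: max(103/13, 3.4/1.9) = 7.923 servings → $2.77.
oats only: max(103/38, 3.4/1.5) = 2.711 servings → $1.49.
eggs only: max(103/30, 3.4/1.1) = 3.433 servings → $1.20.
pasta + oats: the both-tight solution has a negative serving — not a feasible corner.
pasta + eggs: the both-tight solution has a negative serving — not a feasible corner.
oats + eggs: the both-tight solution has a negative serving — not a feasible corner.
The minimum over all feasible corners is $1.20.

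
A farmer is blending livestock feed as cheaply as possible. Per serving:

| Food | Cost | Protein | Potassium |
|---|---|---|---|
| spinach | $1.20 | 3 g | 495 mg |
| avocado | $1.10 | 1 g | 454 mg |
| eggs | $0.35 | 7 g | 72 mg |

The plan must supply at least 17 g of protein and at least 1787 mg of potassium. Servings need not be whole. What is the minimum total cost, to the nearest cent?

$4.50

Compare the cost at each extreme point of the feasible region.
spinach only: max(17/3, 1787/495) = 5.667 servings → $6.80.
avocado only: max(17/1, 1787/454) = 17 servings → $18.70.
eggs only: max(17/7, 1787/72) = 24.82 servings → $8.69.
spinach + avocado: intersection lies outside the first quadrant.
spinach + eggs with both tight: 3.473 servings and 0.94 servings → $4.50.
avocado + eggs with both tight: 3.633 servings and 1.91 servings → $4.66.
So the least-cost plan costs $4.50.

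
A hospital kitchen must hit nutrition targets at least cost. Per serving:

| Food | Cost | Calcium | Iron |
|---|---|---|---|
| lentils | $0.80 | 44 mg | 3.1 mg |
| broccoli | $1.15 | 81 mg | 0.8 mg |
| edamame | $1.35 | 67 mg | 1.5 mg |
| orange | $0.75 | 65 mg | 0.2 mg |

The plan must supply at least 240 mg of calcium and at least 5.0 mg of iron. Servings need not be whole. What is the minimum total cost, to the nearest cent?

$3.19

Check every corner: each single food scaled to meet both minima, and each pair solved so both constraints bind.
lentils only: max(240/44, 5.0/3.1) = 5.455 servings → $4.36.
broccoli only: max(240/81, 5.0/0.8) = 6.25 servings → $7.19.
edamame only: max(240/67, 5.0/1.5) = 3.582 servings → $4.84.
orange only: max(240/65, 5.0/0.2) = 25 servings → $18.75.
lentils + broccoli with both tight: 0.9866 servings and 2.427 servings → $3.58.
lentils + edamame: the both-tight solution has a negative serving — not a feasible corner.
lentils + orange with both tight: 1.437 servings and 2.719 servings → $3.19.
broccoli + edamame with both tight: 0.3682 servings and 3.137 servings → $4.66.
broccoli + orange with both targets exact would need a negative amount; discard.
edamame + orange with both tight: 3.294 servings and 0.2973 servings → $4.67.
So the least-cost plan costs $3.19.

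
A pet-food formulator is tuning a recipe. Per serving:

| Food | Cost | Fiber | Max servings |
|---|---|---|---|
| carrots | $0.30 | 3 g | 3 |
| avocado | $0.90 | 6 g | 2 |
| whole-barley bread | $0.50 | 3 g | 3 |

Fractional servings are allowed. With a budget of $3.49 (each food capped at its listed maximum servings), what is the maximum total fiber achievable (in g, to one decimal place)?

25.7 g

Fiber per dollar: carrots 10, avocado 6.667, whole-barley bread 6.
Take 3 servings of carrots: spends $0.90, +9.0 g fiber (running total 9.0 g).
Take 2 servings of avocado: spends $1.80, +12.0 g fiber (running total 21.0 g).
Take 1.58 servings of whole-barley bread: spends $0.79, +4.7 g fiber (running total 25.7 g).
Greedy by best ratio exhausts the cost allowance optimally: 25.7 g.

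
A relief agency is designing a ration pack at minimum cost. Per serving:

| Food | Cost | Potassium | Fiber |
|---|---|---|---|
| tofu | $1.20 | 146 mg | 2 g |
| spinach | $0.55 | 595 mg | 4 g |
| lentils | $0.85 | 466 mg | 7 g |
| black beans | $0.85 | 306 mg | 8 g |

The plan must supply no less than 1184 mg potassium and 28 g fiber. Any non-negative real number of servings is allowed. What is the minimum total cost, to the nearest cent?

$3.01

At the optimum either one food covers both requirements or two foods hit both targets exactly; no other combination can be cheaper.
tofu only: max(1184/146, 28/2) = 14 servings → $16.80.
spinach only: max(1184/595, 28/4) = 7 servings → $3.85.
lentils only: max(1184/466, 28/7) = 4 servings → $3.40.
black beans only: max(1184/306, 28/8) = 3.869 servings → $3.29.
tofu + spinach: the both-tight solution has a negative serving — not a feasible corner.
tofu + lentils with both targets exact would need a negative amount; discard.
tofu + black beans with both tight: 1.626 servings and 3.094 servings → $4.58.
spinach + lentils: the both-tight solution has a negative serving — not a feasible corner.
spinach + black beans with both tight: 0.2557 servings and 3.372 servings → $3.01.
lentils + black beans with both tight: 0.57 servings and 3.001 servings → $3.04.
The minimum over all feasible corners is $3.01.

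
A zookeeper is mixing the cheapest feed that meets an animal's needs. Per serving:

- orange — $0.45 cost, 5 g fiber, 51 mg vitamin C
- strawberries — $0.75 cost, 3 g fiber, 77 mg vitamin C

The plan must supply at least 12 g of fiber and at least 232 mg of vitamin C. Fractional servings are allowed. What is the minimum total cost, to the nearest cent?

$2.05

Two binding constraints pin down two serving amounts, so the optimal mix uses at most two foods. The candidates are each food alone (scaled to the tighter of fiber/vitamin C) and each pair with both constraints tight.
orange only: max(12/5, 232/51) = 4.549 servings → $2.05.
strawberries only: max(12/3, 232/77) = 4 servings → $3.00.
orange + strawberries with both tight: 0.9828 servings and 2.362 servings → $2.21.
Cheapest feasible corner: $2.05.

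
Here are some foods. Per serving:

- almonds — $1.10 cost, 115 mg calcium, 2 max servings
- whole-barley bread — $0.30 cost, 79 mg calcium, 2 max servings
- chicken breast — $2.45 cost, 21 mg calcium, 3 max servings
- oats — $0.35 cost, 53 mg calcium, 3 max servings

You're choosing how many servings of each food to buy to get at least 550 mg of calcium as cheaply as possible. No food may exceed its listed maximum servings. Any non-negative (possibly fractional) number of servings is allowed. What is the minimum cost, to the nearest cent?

Cost per mg of calcium: whole-barley bread $0.0038, oats $0.0066, almonds $0.0096, chicken breast $0.1167.
Take 2 servings of whole-barley bread: +158.0 mg calcium for $0.60 (total $0.60, still need 392.0 mg).
Take 3 servings of oats: +159.0 mg calcium for $1.05 (total $1.65, still need 233.0 mg).
Take 2 servings of almonds: +230.0 mg calcium for $2.20 (total $3.85, still need 3.0 mg).
Take 0.1429 servings of chicken breast: +3.0 mg calcium for $0.35 (total $4.20, still need 0.0 mg).
Filling from the cheapest source first is optimal under one linear minimum: $4.20.

$4.20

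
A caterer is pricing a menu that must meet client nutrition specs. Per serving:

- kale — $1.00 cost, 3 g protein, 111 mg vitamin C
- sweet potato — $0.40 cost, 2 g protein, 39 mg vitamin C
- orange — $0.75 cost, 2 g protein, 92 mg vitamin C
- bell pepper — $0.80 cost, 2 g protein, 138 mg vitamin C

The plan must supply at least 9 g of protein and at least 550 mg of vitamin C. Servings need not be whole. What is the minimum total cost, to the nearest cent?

The cheapest plan sits at a corner of the feasible region — with two constraints it uses at most two foods.
kale only: max(9/3, 550/111) = 4.955 servings → $4.95.
sweet potato only: max(9/2, 550/39) = 14.1 servings → $5.64.
orange only: max(9/2, 550/92) = 5.978 servings → $4.48.
bell pepper only: max(9/2, 550/138) = 4.5 servings → $3.60.
kale + sweet potato: the both-tight solution has a negative serving — not a feasible corner.
kale + orange: intersection lies outside the first quadrant.
kale + bell pepper with both tight: 0.7396 servings and 3.391 servings → $3.45.
sweet potato + orange: the both-tight solution has a negative serving — not a feasible corner.
sweet potato + bell pepper with both tight: 0.7172 servings and 3.783 servings → $3.31.
orange + bell pepper with both tight: 1.543 servings and 2.957 servings → $3.52.
Cheapest feasible corner: $3.31.

$3.31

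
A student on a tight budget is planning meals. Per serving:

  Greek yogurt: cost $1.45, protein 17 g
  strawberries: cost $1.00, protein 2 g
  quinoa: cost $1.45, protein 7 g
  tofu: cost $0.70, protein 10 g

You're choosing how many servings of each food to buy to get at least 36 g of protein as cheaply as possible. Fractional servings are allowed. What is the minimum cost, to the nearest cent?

Cost per g of protein: tofu $0.0700, Greek yogurt $0.0853, quinoa $0.2071, strawberries $0.5000.
With no serving limits, use only tofu: 36 g / 10 g = 3.6 servings × $0.70 = $2.52.

$2.52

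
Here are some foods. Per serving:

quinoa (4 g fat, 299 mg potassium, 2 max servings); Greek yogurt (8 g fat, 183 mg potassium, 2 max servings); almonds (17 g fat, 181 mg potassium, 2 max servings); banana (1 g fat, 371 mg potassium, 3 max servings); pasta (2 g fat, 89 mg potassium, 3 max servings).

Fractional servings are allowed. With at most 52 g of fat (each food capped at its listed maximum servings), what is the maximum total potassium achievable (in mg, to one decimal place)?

2546.3 mg

Potassium per g fat: banana 371, quinoa 74.75, pasta 44.5, Greek yogurt 22.88, almonds 10.65.
Take 3 servings of banana: uses 3 g fat, +1113.0 mg potassium (running total 1113.0 mg).
Take 2 servings of quinoa: uses 8 g fat, +598.0 mg potassium (running total 1711.0 mg).
Take 3 servings of pasta: uses 6 g fat, +267.0 mg potassium (running total 1978.0 mg).
Take 2 servings of Greek yogurt: uses 16 g fat, +366.0 mg potassium (running total 2344.0 mg).
Take 1.118 servings of almonds: uses 19 g fat, +202.3 mg potassium (running total 2546.3 mg).
Greedy by best ratio exhausts the fat allowance optimally: 2546.3 mg.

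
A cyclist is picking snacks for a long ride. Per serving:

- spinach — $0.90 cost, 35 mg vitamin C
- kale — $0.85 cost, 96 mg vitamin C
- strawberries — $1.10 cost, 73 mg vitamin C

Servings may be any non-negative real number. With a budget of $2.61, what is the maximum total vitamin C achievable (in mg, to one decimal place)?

294.8 mg

Vitamin C per dollar: kale 112.9, strawberries 66.36, spinach 38.89.
With no serving limits, spend the whole cost allowance on kale: $2.61 / $0.85 × 96 mg = 294.8 mg.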